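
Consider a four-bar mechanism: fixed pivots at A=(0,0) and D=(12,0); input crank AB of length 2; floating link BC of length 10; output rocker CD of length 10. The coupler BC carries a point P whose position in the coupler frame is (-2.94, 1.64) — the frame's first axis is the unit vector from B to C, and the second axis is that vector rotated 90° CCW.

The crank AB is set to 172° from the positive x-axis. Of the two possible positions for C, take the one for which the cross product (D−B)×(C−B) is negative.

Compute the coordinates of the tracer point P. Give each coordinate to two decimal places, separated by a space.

A=(0,0), D=(12.00,0)
B = A + 2.00·(cos172°, sin172°) = (-1.9805, 0.2783)
|BD| = 13.9833
circle(B,10.00) ∩ circle(D,10.00): a=6.9917, h=7.1496
  candidates: C₊=(5.1520,7.2874) cross=99.975; C₋=(4.8674,-7.0090) cross=-99.975
  mode - wants cross < 0 → take C=(4.8674,-7.0090) (cross=-99.975)
ex = (C−B)/|BC| = (0.6848,-0.7287); ey = (0.7287,0.6848)
P = B + -2.94·ex + 1.64·ey = (-2.7987,3.5439)

-2.80 3.54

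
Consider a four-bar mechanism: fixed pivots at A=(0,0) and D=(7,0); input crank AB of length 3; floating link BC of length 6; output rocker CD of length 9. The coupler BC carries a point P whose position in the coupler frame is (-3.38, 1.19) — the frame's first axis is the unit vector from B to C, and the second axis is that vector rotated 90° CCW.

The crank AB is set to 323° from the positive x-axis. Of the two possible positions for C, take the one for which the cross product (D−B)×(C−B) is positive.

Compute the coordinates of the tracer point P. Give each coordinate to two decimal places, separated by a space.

3.75 -5.12

A=(0,0), D=(7.00,0)
B = A + 3.00·(cos323°, sin323°) = (2.3959, -1.8054)
|BD| = 4.9454
circle(B,6.00) ∩ circle(D,9.00): a=-2.0769, h=5.6291
  candidates: C₊=(-1.5927,2.6769) cross=27.838; C₋=(2.5173,-7.8042) cross=-27.838
  mode + wants cross > 0 → take C=(-1.5927,2.6769) (cross=27.838)
ex = (C−B)/|BC| = (-0.6648,0.7471); ey = (-0.7471,-0.6648)
P = B + -3.38·ex + 1.19·ey = (3.7538,-5.1215)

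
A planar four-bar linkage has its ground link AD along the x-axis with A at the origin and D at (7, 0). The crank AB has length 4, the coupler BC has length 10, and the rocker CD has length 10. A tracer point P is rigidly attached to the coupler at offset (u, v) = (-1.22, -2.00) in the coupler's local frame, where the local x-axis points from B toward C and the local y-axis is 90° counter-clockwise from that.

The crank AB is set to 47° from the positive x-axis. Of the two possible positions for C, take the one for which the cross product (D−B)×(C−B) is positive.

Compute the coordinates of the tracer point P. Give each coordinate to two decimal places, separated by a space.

3.10 0.61

A=(0,0), D=(7.00,0)
B = A + 4.00·(cos47°, sin47°) = (2.7280, 2.9254)
|BD| = 5.1777
circle(B,10.00) ∩ circle(D,10.00): a=2.5888, h=9.6591
  candidates: C₊=(10.3215,9.4323) cross=50.011; C₋=(-0.5935,-6.5069) cross=-50.011
  mode + wants cross > 0 → take C=(10.3215,9.4323) (cross=50.011)
ex = (C−B)/|BC| = (0.7593,0.6507); ey = (-0.6507,0.7593)
P = B + -1.22·ex + -2.00·ey = (3.1030,0.6129)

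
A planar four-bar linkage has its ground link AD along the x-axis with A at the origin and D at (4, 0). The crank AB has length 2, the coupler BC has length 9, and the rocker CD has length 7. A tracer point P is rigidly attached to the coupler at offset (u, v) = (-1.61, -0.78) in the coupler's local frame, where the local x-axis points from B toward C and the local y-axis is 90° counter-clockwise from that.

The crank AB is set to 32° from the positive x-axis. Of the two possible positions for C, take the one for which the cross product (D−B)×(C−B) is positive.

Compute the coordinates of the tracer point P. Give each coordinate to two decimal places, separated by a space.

0.21 0.06

A=(0,0), D=(4.00,0)
B = A + 2.00·(cos32°, sin32°) = (1.6961, 1.0598)
|BD| = 2.5360
circle(B,9.00) ∩ circle(D,7.00): a=7.5772, h=4.8566
  candidates: C₊=(10.6095,2.3053) cross=12.316; C₋=(6.5502,-6.5189) cross=-12.316
  mode + wants cross > 0 → take C=(10.6095,2.3053) (cross=12.316)
ex = (C−B)/|BC| = (0.9904,0.1384); ey = (-0.1384,0.9904)
P = B + -1.61·ex + -0.78·ey = (0.2095,0.0645)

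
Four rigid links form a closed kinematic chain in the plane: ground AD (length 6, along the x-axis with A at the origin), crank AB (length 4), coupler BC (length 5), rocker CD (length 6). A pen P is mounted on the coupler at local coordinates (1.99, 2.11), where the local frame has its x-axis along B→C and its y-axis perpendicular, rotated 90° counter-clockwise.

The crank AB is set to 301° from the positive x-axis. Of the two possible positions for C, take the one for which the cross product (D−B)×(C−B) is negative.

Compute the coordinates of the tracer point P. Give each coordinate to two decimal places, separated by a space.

4.85 -2.64

A=(0,0), D=(6.00,0)
B = A + 4.00·(cos301°, sin301°) = (2.0602, -3.4287)
|BD| = 5.2229
circle(B,5.00) ∩ circle(D,6.00): a=1.5584, h=4.7509
  candidates: C₊=(0.1168,1.1782) cross=24.813; C₋=(6.3546,-5.9895) cross=-24.813
  mode - wants cross < 0 → take C=(6.3546,-5.9895) (cross=-24.813)
ex = (C−B)/|BC| = (0.8589,-0.5122); ey = (0.5122,0.8589)
P = B + 1.99·ex + 2.11·ey = (4.8500,-2.6356)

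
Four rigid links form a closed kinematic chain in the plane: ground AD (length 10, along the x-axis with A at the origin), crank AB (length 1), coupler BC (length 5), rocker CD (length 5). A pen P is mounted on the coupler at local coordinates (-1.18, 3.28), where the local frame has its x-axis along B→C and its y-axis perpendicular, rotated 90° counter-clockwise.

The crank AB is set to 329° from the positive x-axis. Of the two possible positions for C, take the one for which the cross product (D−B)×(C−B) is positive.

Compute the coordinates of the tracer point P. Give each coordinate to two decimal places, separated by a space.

A=(0,0), D=(10.00,0)
B = A + 1.00·(cos329°, sin329°) = (0.8572, -0.5150)
|BD| = 9.1573
circle(B,5.00) ∩ circle(D,5.00): a=4.5787, h=2.0089
  candidates: C₊=(5.3156,1.7482) cross=18.397; C₋=(5.5416,-2.2633) cross=-18.397
  mode + wants cross > 0 → take C=(5.3156,1.7482) (cross=18.397)
ex = (C−B)/|BC| = (0.8917,0.4527); ey = (-0.4527,0.8917)
P = B + -1.18·ex + 3.28·ey = (-1.6797,1.8756)

-1.68 1.88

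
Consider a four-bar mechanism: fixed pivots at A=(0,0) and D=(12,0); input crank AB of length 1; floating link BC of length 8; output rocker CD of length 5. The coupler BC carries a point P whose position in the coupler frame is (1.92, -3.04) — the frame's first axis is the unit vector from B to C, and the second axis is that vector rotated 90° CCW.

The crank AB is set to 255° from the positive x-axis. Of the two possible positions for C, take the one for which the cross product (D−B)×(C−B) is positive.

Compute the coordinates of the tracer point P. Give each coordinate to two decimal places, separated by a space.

2.56 -3.20

A=(0,0), D=(12.00,0)
B = A + 1.00·(cos255°, sin255°) = (-0.2588, -0.9659)
|BD| = 12.2968
circle(B,8.00) ∩ circle(D,5.00): a=7.7342, h=2.0451
  candidates: C₊=(7.2908,1.6804) cross=25.148; C₋=(7.6121,-2.3972) cross=-25.148
  mode + wants cross > 0 → take C=(7.2908,1.6804) (cross=25.148)
ex = (C−B)/|BC| = (0.9437,0.3308); ey = (-0.3308,0.9437)
P = B + 1.92·ex + -3.04·ey = (2.5587,-3.1997)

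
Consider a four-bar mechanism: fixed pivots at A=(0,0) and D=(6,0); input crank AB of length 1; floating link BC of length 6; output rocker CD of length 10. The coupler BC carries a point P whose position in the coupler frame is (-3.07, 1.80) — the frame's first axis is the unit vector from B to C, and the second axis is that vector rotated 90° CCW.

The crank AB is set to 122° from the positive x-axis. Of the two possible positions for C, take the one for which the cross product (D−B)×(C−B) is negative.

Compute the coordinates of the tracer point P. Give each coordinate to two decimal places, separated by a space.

A=(0,0), D=(6.00,0)
B = A + 1.00·(cos122°, sin122°) = (-0.5299, 0.8480)
|BD| = 6.5848
circle(B,6.00) ∩ circle(D,10.00): a=-1.5673, h=5.7917
  candidates: C₊=(-1.3383,6.7933) cross=38.137; C₋=(-2.8301,-4.6935) cross=-38.137
  mode - wants cross < 0 → take C=(-2.8301,-4.6935) (cross=-38.137)
ex = (C−B)/|BC| = (-0.3834,-0.9236); ey = (0.9236,-0.3834)
P = B + -3.07·ex + 1.80·ey = (2.3095,2.9934)

2.31 2.99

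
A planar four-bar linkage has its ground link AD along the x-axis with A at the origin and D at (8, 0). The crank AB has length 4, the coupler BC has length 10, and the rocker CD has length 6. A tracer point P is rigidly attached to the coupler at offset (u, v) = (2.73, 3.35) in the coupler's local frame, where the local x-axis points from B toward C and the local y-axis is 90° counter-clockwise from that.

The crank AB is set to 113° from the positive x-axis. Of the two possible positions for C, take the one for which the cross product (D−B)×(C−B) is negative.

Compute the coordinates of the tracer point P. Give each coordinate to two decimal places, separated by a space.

A=(0,0), D=(8.00,0)
B = A + 4.00·(cos113°, sin113°) = (-1.5629, 3.6820)
|BD| = 10.2473
circle(B,10.00) ∩ circle(D,6.00): a=8.2464, h=5.6565
  candidates: C₊=(8.1653,5.9977) cross=57.964; C₋=(4.1003,-4.5598) cross=-57.964
  mode - wants cross < 0 → take C=(4.1003,-4.5598) (cross=-57.964)
ex = (C−B)/|BC| = (0.5663,-0.8242); ey = (0.8242,0.5663)
P = B + 2.73·ex + 3.35·ey = (2.7442,3.3292)

2.74 3.33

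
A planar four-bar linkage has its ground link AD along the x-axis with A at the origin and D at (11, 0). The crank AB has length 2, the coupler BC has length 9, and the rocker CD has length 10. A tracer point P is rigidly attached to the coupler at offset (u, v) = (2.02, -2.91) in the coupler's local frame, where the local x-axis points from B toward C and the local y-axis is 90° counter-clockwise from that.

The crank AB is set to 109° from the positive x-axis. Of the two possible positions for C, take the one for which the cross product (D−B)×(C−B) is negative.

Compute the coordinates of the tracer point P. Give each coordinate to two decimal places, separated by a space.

A=(0,0), D=(11.00,0)
B = A + 2.00·(cos109°, sin109°) = (-0.6511, 1.8910)
|BD| = 11.8036
circle(B,9.00) ∩ circle(D,10.00): a=5.0970, h=7.4176
  candidates: C₊=(5.5684,8.3963) cross=87.555; C₋=(3.1916,-6.2473) cross=-87.555
  mode - wants cross < 0 → take C=(3.1916,-6.2473) (cross=-87.555)
ex = (C−B)/|BC| = (0.4270,-0.9043); ey = (0.9043,0.4270)
P = B + 2.02·ex + -2.91·ey = (-2.4201,-1.1781)

-2.42 -1.18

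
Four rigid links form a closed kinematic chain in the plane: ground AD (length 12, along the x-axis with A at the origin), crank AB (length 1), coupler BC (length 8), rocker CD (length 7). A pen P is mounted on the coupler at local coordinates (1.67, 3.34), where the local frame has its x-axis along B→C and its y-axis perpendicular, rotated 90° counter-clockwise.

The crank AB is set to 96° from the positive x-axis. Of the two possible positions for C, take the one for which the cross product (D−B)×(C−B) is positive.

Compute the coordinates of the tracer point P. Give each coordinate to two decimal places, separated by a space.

-0.23 4.73

A=(0,0), D=(12.00,0)
B = A + 1.00·(cos96°, sin96°) = (-0.1045, 0.9945)
|BD| = 12.1453
circle(B,8.00) ∩ circle(D,7.00): a=6.6902, h=4.3865
  candidates: C₊=(6.9224,4.8185) cross=53.276; C₋=(6.2040,-3.9251) cross=-53.276
  mode + wants cross > 0 → take C=(6.9224,4.8185) (cross=53.276)
ex = (C−B)/|BC| = (0.8784,0.4780); ey = (-0.4780,0.8784)
P = B + 1.67·ex + 3.34·ey = (-0.2342,4.7265)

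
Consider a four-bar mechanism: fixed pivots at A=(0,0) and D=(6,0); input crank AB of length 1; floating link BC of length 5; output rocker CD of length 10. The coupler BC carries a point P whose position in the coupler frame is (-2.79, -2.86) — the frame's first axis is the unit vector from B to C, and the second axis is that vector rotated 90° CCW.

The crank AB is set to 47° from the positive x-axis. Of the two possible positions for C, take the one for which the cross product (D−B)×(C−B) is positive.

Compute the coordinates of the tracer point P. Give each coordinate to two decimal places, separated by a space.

A=(0,0), D=(6.00,0)
B = A + 1.00·(cos47°, sin47°) = (0.6820, 0.7314)
|BD| = 5.3681
circle(B,5.00) ∩ circle(D,10.00): a=-4.3017, h=2.5485
  candidates: C₊=(-3.2324,3.8422) cross=13.681; C₋=(-3.9268,-1.2073) cross=-13.681
  mode + wants cross > 0 → take C=(-3.2324,3.8422) (cross=13.681)
ex = (C−B)/|BC| = (-0.7829,0.6222); ey = (-0.6222,-0.7829)
P = B + -2.79·ex + -2.86·ey = (4.6456,1.2345)

4.65 1.23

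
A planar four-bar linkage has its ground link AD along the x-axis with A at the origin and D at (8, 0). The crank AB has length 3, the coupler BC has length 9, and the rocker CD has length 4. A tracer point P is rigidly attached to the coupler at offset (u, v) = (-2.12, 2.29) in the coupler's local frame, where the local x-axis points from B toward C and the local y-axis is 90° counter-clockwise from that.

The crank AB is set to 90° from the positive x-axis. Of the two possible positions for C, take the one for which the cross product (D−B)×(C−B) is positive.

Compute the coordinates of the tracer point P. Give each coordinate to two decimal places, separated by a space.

A=(0,0), D=(8.00,0)
B = A + 3.00·(cos90°, sin90°) = (0.0000, 3.0000)
|BD| = 8.5440
circle(B,9.00) ∩ circle(D,4.00): a=8.0758, h=3.9725
  candidates: C₊=(8.9565,3.8840) cross=33.941; C₋=(6.1668,-3.5552) cross=-33.941
  mode + wants cross > 0 → take C=(8.9565,3.8840) (cross=33.941)
ex = (C−B)/|BC| = (0.9952,0.0982); ey = (-0.0982,0.9952)
P = B + -2.12·ex + 2.29·ey = (-2.3347,5.0707)

-2.33 5.07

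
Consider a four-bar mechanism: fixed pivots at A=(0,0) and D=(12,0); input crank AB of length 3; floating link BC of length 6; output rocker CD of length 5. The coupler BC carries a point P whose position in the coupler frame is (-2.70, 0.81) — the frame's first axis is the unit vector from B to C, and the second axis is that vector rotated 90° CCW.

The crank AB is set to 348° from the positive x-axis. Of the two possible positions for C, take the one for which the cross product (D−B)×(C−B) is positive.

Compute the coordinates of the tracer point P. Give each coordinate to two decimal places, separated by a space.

0.26 -1.50

A=(0,0), D=(12.00,0)
B = A + 3.00·(cos348°, sin348°) = (2.9344, -0.6237)
|BD| = 9.0870
circle(B,6.00) ∩ circle(D,5.00): a=5.1488, h=3.0806
  candidates: C₊=(7.8596,2.8030) cross=27.994; C₋=(8.2825,-3.3437) cross=-27.994
  mode + wants cross > 0 → take C=(7.8596,2.8030) (cross=27.994)
ex = (C−B)/|BC| = (0.8209,0.5711); ey = (-0.5711,0.8209)
P = B + -2.70·ex + 0.81·ey = (0.2555,-1.5009)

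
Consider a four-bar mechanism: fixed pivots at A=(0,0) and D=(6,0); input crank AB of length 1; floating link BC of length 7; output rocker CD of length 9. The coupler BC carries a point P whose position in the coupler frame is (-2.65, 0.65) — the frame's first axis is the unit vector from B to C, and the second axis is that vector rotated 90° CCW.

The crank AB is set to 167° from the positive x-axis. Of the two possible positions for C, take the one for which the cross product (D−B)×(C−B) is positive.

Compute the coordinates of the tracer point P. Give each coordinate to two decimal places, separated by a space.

A=(0,0), D=(6.00,0)
B = A + 1.00·(cos167°, sin167°) = (-0.9744, 0.2250)
|BD| = 6.9780
circle(B,7.00) ∩ circle(D,9.00): a=1.1961, h=6.8971
  candidates: C₊=(0.4434,7.0799) cross=48.128; C₋=(-0.0013,-6.7071) cross=-48.128
  mode + wants cross > 0 → take C=(0.4434,7.0799) (cross=48.128)
ex = (C−B)/|BC| = (0.2025,0.9793); ey = (-0.9793,0.2025)
P = B + -2.65·ex + 0.65·ey = (-2.1476,-2.2385)

-2.15 -2.24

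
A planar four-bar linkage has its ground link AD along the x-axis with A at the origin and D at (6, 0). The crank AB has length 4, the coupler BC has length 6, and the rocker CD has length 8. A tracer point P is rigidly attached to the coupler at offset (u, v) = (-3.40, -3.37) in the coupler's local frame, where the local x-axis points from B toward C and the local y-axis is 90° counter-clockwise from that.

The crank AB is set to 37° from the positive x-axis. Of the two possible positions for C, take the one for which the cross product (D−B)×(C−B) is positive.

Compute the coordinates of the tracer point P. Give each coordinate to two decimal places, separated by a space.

A=(0,0), D=(6.00,0)
B = A + 4.00·(cos37°, sin37°) = (3.1945, 2.4073)
|BD| = 3.6967
circle(B,6.00) ∩ circle(D,8.00): a=-1.9388, h=5.6781
  candidates: C₊=(5.4207,7.9790) cross=20.990; C₋=(-1.9744,-0.6394) cross=-20.990
  mode + wants cross > 0 → take C=(5.4207,7.9790) (cross=20.990)
ex = (C−B)/|BC| = (0.3710,0.9286); ey = (-0.9286,0.3710)
P = B + -3.40·ex + -3.37·ey = (5.0625,-2.0004)

5.06 -2.00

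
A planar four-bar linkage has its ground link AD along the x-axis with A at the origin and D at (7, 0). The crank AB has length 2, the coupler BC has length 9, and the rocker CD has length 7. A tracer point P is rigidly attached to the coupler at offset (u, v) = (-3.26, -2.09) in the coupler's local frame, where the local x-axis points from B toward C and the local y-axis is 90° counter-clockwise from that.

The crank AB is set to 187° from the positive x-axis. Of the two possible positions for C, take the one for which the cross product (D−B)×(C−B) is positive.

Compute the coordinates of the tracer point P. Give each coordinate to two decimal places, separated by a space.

-2.66 -4.06

A=(0,0), D=(7.00,0)
B = A + 2.00·(cos187°, sin187°) = (-1.9851, -0.2437)
|BD| = 8.9884
circle(B,9.00) ∩ circle(D,7.00): a=6.2743, h=6.4524
  candidates: C₊=(4.1119,6.3764) cross=57.997; C₋=(4.4618,-6.5236) cross=-57.997
  mode + wants cross > 0 → take C=(4.1119,6.3764) (cross=57.997)
ex = (C−B)/|BC| = (0.6774,0.7356); ey = (-0.7356,0.6774)
P = B + -3.26·ex + -2.09·ey = (-2.6562,-4.0576)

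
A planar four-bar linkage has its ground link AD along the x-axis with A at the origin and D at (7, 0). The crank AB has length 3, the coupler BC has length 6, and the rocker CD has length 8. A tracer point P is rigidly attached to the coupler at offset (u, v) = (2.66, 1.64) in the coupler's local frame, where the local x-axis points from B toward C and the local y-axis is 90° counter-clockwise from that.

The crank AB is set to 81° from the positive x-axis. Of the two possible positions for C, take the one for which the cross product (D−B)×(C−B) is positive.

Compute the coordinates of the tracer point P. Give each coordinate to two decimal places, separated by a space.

A=(0,0), D=(7.00,0)
B = A + 3.00·(cos81°, sin81°) = (0.4693, 2.9631)
|BD| = 7.1715
circle(B,6.00) ∩ circle(D,8.00): a=1.6335, h=5.7733
  candidates: C₊=(4.3423,7.5456) cross=41.403; C₋=(-0.4285,-2.9694) cross=-41.403
  mode + wants cross > 0 → take C=(4.3423,7.5456) (cross=41.403)
ex = (C−B)/|BC| = (0.6455,0.7638); ey = (-0.7638,0.6455)
P = B + 2.66·ex + 1.64·ey = (0.9338,6.0533)

0.93 6.05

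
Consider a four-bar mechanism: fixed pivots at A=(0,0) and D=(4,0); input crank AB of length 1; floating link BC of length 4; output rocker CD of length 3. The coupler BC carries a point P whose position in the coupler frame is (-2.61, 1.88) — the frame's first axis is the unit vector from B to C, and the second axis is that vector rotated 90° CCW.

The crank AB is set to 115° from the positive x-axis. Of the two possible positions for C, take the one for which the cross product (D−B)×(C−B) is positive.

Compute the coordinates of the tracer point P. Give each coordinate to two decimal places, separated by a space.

A=(0,0), D=(4.00,0)
B = A + 1.00·(cos115°, sin115°) = (-0.4226, 0.9063)
|BD| = 4.5145
circle(B,4.00) ∩ circle(D,3.00): a=3.0325, h=2.6084
  candidates: C₊=(3.0718,2.8528) cross=11.776; C₋=(2.0245,-2.2578) cross=-11.776
  mode + wants cross > 0 → take C=(3.0718,2.8528) (cross=11.776)
ex = (C−B)/|BC| = (0.8736,0.4866); ey = (-0.4866,0.8736)
P = B + -2.61·ex + 1.88·ey = (-3.6176,1.2786)

-3.62 1.28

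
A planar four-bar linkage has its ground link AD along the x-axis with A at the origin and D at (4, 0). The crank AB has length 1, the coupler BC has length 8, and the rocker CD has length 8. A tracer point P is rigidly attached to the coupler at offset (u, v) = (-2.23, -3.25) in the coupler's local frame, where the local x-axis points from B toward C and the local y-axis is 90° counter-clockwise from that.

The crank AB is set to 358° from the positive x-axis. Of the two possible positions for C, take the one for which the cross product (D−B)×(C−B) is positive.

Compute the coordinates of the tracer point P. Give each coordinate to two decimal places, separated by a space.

A=(0,0), D=(4.00,0)
B = A + 1.00·(cos358°, sin358°) = (0.9994, -0.0349)
|BD| = 3.0008
circle(B,8.00) ∩ circle(D,8.00): a=1.5004, h=7.8580
  candidates: C₊=(2.4083,7.8401) cross=23.580; C₋=(2.5911,-7.8750) cross=-23.580
  mode + wants cross > 0 → take C=(2.4083,7.8401) (cross=23.580)
ex = (C−B)/|BC| = (0.1761,0.9844); ey = (-0.9844,0.1761)
P = B + -2.23·ex + -3.25·ey = (3.8059,-2.8024)

3.81 -2.80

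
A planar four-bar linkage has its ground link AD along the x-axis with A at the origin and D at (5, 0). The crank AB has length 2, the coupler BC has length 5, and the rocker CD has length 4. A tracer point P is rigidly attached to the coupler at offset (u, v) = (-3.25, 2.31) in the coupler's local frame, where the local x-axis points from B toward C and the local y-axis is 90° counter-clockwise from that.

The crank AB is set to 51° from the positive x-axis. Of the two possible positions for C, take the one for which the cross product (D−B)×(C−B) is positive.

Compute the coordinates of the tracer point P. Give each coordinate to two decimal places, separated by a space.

A=(0,0), D=(5.00,0)
B = A + 2.00·(cos51°, sin51°) = (1.2586, 1.5543)
|BD| = 4.0514
circle(B,5.00) ∩ circle(D,4.00): a=3.1364, h=3.8940
  candidates: C₊=(5.6490,3.9470) cross=15.776; C₋=(2.6612,-3.2450) cross=-15.776
  mode + wants cross > 0 → take C=(5.6490,3.9470) (cross=15.776)
ex = (C−B)/|BC| = (0.8781,0.4785); ey = (-0.4785,0.8781)
P = B + -3.25·ex + 2.31·ey = (-2.7005,2.0274)

-2.70 2.03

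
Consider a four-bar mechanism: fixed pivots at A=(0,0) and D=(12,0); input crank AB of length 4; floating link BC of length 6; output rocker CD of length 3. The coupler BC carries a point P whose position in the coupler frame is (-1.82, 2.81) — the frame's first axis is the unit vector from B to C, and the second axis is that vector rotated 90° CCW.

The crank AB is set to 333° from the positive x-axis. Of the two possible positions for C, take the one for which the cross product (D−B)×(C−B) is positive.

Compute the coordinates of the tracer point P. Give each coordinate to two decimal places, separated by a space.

0.77 0.03

A=(0,0), D=(12.00,0)
B = A + 4.00·(cos333°, sin333°) = (3.5640, -1.8160)
|BD| = 8.6292
circle(B,6.00) ∩ circle(D,3.00): a=5.8791, h=1.1986
  candidates: C₊=(9.0592,0.5930) cross=10.343; C₋=(9.5637,-1.7505) cross=-10.343
  mode + wants cross > 0 → take C=(9.0592,0.5930) (cross=10.343)
ex = (C−B)/|BC| = (0.9159,0.4015); ey = (-0.4015,0.9159)
P = B + -1.82·ex + 2.81·ey = (0.7690,0.0269)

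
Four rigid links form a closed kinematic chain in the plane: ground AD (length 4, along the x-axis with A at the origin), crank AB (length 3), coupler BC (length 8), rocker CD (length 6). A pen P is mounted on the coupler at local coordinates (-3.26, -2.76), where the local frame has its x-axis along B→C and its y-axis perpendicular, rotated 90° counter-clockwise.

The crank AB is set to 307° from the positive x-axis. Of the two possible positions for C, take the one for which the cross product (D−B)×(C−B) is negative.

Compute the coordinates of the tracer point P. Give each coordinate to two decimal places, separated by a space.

-1.18 -5.45

A=(0,0), D=(4.00,0)
B = A + 3.00·(cos307°, sin307°) = (1.8054, -2.3959)
|BD| = 3.2491
circle(B,8.00) ∩ circle(D,6.00): a=5.9335, h=5.3660
  candidates: C₊=(1.8562,5.6039) cross=17.435; C₋=(9.7701,-1.6449) cross=-17.435
  mode - wants cross < 0 → take C=(9.7701,-1.6449) (cross=-17.435)
ex = (C−B)/|BC| = (0.9956,0.0939); ey = (-0.0939,0.9956)
P = B + -3.26·ex + -2.76·ey = (-1.1811,-5.4497)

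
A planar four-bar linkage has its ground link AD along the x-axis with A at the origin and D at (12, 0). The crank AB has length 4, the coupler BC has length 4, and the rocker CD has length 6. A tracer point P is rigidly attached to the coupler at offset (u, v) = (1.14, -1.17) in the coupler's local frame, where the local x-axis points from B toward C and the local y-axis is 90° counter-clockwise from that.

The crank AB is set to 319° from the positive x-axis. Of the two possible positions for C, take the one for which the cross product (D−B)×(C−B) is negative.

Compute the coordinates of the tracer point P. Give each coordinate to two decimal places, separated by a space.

A=(0,0), D=(12.00,0)
B = A + 4.00·(cos319°, sin319°) = (3.0188, -2.6242)
|BD| = 9.3567
circle(B,4.00) ∩ circle(D,6.00): a=3.6096, h=1.7236
  candidates: C₊=(6.0002,0.0426) cross=16.127; C₋=(6.9670,-3.2663) cross=-16.127
  mode - wants cross < 0 → take C=(6.9670,-3.2663) (cross=-16.127)
ex = (C−B)/|BC| = (0.9870,-0.1605); ey = (0.1605,0.9870)
P = B + 1.14·ex + -1.17·ey = (3.9563,-3.9621)

3.96 -3.96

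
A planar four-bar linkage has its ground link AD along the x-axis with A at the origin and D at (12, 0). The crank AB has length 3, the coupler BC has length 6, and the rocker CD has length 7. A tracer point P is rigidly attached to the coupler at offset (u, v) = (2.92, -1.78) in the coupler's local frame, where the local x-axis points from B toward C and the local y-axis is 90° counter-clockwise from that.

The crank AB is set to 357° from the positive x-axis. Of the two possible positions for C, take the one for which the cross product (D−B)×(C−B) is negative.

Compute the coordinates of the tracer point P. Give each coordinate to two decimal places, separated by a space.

A=(0,0), D=(12.00,0)
B = A + 3.00·(cos357°, sin357°) = (2.9959, -0.1570)
|BD| = 9.0055
circle(B,6.00) ∩ circle(D,7.00): a=3.7810, h=4.6588
  candidates: C₊=(6.6950,4.5670) cross=41.955; C₋=(6.8575,-4.7492) cross=-41.955
  mode - wants cross < 0 → take C=(6.8575,-4.7492) (cross=-41.955)
ex = (C−B)/|BC| = (0.6436,-0.7654); ey = (0.7654,0.6436)
P = B + 2.92·ex + -1.78·ey = (3.5129,-3.5375)

3.51 -3.54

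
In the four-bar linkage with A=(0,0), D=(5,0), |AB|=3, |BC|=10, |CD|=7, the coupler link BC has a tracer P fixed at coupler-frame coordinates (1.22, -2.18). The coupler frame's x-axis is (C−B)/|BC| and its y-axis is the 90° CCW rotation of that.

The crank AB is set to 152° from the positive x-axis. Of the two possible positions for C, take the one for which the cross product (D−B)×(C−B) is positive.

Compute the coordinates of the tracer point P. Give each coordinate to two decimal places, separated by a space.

A=(0,0), D=(5.00,0)
B = A + 3.00·(cos152°, sin152°) = (-2.6488, 1.4084)
|BD| = 7.7774
circle(B,10.00) ∩ circle(D,7.00): a=7.1674, h=6.9734
  candidates: C₊=(5.6629,6.9685) cross=54.235; C₋=(3.1373,-6.7476) cross=-54.235
  mode + wants cross > 0 → take C=(5.6629,6.9685) (cross=54.235)
ex = (C−B)/|BC| = (0.8312,0.5560); ey = (-0.5560,0.8312)
P = B + 1.22·ex + -2.18·ey = (-0.4227,0.2748)

-0.42 0.27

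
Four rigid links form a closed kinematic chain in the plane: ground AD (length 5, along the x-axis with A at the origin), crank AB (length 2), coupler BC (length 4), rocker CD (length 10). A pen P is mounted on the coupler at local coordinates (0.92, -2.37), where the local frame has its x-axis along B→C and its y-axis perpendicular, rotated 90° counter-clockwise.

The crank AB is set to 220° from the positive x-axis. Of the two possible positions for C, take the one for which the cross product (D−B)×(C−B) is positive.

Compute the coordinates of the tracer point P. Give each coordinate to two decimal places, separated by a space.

A=(0,0), D=(5.00,0)
B = A + 2.00·(cos220°, sin220°) = (-1.5321, -1.2856)
|BD| = 6.6574
circle(B,4.00) ∩ circle(D,10.00): a=-2.9801, h=2.6682
  candidates: C₊=(-4.9713,0.7569) cross=17.763; C₋=(-3.9408,-4.4790) cross=-17.763
  mode + wants cross > 0 → take C=(-4.9713,0.7569) (cross=17.763)
ex = (C−B)/|BC| = (-0.8598,0.5106); ey = (-0.5106,-0.8598)
P = B + 0.92·ex + -2.37·ey = (-1.1129,1.2219)

-1.11 1.22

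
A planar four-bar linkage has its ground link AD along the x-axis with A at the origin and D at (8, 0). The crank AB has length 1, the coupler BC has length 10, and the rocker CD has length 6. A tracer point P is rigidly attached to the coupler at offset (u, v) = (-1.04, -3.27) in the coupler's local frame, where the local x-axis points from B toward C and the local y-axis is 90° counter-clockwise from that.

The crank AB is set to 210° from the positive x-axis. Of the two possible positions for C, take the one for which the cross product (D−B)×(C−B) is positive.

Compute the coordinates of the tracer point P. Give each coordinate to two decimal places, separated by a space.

A=(0,0), D=(8.00,0)
B = A + 1.00·(cos210°, sin210°) = (-0.8660, -0.5000)
|BD| = 8.8801
circle(B,10.00) ∩ circle(D,6.00): a=8.0436, h=5.9414
  candidates: C₊=(6.8303,5.8849) cross=52.760; C₋=(7.4994,-5.9791) cross=-52.760
  mode + wants cross > 0 → take C=(6.8303,5.8849) (cross=52.760)
ex = (C−B)/|BC| = (0.7696,0.6385); ey = (-0.6385,0.7696)
P = B + -1.04·ex + -3.27·ey = (0.4214,-3.6807)

0.42 -3.68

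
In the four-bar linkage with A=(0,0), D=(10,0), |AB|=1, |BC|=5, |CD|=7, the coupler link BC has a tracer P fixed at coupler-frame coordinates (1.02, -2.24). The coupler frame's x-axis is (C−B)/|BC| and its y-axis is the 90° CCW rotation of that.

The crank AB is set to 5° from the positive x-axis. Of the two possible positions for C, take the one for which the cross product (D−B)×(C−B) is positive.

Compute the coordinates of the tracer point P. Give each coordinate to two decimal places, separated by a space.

A=(0,0), D=(10.00,0)
B = A + 1.00·(cos5°, sin5°) = (0.9962, 0.0872)
|BD| = 9.0042
circle(B,5.00) ∩ circle(D,7.00): a=3.1694, h=3.8672
  candidates: C₊=(4.2029,3.9234) cross=34.821; C₋=(4.1280,-3.8105) cross=-34.821
  mode + wants cross > 0 → take C=(4.2029,3.9234) (cross=34.821)
ex = (C−B)/|BC| = (0.6413,0.7673); ey = (-0.7673,0.6413)
P = B + 1.02·ex + -2.24·ey = (3.3690,-0.5668)

3.37 -0.57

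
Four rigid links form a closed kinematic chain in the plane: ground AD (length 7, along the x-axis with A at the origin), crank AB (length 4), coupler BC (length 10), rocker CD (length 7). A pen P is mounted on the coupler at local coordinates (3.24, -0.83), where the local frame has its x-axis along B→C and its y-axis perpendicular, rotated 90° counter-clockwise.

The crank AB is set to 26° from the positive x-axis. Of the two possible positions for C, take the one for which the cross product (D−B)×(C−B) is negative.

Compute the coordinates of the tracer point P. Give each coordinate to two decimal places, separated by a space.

A=(0,0), D=(7.00,0)
B = A + 4.00·(cos26°, sin26°) = (3.5952, 1.7535)
|BD| = 3.8298
circle(B,10.00) ∩ circle(D,7.00): a=8.5732, h=5.1479
  candidates: C₊=(13.5739,2.4049) cross=19.715; C₋=(8.8600,-6.7484) cross=-19.715
  mode - wants cross < 0 → take C=(8.8600,-6.7484) (cross=-19.715)
ex = (C−B)/|BC| = (0.5265,-0.8502); ey = (0.8502,0.5265)
P = B + 3.24·ex + -0.83·ey = (4.5953,-1.4381)

4.60 -1.44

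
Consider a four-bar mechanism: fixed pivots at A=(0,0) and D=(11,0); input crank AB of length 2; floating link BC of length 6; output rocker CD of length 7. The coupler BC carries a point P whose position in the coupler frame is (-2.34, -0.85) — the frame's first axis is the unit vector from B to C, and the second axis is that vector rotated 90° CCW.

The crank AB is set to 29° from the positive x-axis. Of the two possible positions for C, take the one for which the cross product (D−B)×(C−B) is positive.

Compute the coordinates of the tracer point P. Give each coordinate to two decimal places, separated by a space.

A=(0,0), D=(11.00,0)
B = A + 2.00·(cos29°, sin29°) = (1.7492, 0.9696)
|BD| = 9.3014
circle(B,6.00) ∩ circle(D,7.00): a=3.9519, h=4.5147
  candidates: C₊=(6.1502,5.0478) cross=41.993; C₋=(5.2090,-3.9324) cross=-41.993
  mode + wants cross > 0 → take C=(6.1502,5.0478) (cross=41.993)
ex = (C−B)/|BC| = (0.7335,0.6797); ey = (-0.6797,0.7335)
P = B + -2.34·ex + -0.85·ey = (0.6106,-1.2443)

0.61 -1.24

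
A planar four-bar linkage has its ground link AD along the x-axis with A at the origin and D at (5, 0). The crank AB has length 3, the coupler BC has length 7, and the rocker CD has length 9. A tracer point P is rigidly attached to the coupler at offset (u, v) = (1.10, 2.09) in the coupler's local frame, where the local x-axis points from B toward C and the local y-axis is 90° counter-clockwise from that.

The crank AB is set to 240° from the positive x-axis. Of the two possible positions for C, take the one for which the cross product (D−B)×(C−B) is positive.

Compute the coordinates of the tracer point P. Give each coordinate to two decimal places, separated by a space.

-3.77 -1.95

A=(0,0), D=(5.00,0)
B = A + 3.00·(cos240°, sin240°) = (-1.5000, -2.5981)
|BD| = 7.0000
circle(B,7.00) ∩ circle(D,9.00): a=1.2143, h=6.8939
  candidates: C₊=(-2.9311,4.2541) cross=48.257; C₋=(2.1862,-8.5488) cross=-48.257
  mode + wants cross > 0 → take C=(-2.9311,4.2541) (cross=48.257)
ex = (C−B)/|BC| = (-0.2044,0.9789); ey = (-0.9789,-0.2044)
P = B + 1.10·ex + 2.09·ey = (-3.7707,-1.9486)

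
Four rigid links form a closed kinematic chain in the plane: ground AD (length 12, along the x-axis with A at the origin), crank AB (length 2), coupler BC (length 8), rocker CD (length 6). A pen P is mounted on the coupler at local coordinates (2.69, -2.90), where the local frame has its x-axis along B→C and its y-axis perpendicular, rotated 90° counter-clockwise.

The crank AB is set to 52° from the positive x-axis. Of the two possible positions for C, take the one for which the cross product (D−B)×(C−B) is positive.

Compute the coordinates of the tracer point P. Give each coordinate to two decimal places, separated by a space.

A=(0,0), D=(12.00,0)
B = A + 2.00·(cos52°, sin52°) = (1.2313, 1.5760)
|BD| = 10.8834
circle(B,8.00) ∩ circle(D,6.00): a=6.7281, h=4.3282
  candidates: C₊=(8.5152,4.8843) cross=47.105; C₋=(7.2617,-3.6808) cross=-47.105
  mode + wants cross > 0 → take C=(8.5152,4.8843) (cross=47.105)
ex = (C−B)/|BC| = (0.9105,0.4135); ey = (-0.4135,0.9105)
P = B + 2.69·ex + -2.90·ey = (4.8798,0.0480)

4.88 0.05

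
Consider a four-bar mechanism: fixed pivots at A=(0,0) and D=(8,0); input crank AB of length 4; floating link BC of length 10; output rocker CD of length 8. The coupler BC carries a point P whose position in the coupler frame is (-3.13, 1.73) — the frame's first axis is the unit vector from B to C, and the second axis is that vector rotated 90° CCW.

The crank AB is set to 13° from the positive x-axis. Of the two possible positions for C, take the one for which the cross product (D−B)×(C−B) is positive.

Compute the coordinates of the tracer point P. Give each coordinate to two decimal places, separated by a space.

A=(0,0), D=(8.00,0)
B = A + 4.00·(cos13°, sin13°) = (3.8975, 0.8998)
|BD| = 4.2000
circle(B,10.00) ∩ circle(D,8.00): a=6.3857, h=7.6956
  candidates: C₊=(11.7836,7.0487) cross=32.322; C₋=(8.4862,-7.9852) cross=-32.322
  mode + wants cross > 0 → take C=(11.7836,7.0487) (cross=32.322)
ex = (C−B)/|BC| = (0.7886,0.6149); ey = (-0.6149,0.7886)
P = B + -3.13·ex + 1.73·ey = (0.3654,0.3395)

0.37 0.34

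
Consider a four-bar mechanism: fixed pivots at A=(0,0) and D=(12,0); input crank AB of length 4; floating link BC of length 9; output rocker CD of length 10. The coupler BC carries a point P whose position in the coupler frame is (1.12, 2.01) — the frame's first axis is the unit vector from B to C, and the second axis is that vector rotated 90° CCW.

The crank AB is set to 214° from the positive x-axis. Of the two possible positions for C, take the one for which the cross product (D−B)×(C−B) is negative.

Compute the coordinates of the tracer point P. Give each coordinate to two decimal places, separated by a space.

-1.35 -1.03

A=(0,0), D=(12.00,0)
B = A + 4.00·(cos214°, sin214°) = (-3.3162, -2.2368)
|BD| = 15.4786
circle(B,9.00) ∩ circle(D,10.00): a=7.1256, h=5.4979
  candidates: C₊=(2.9401,4.2331) cross=85.099; C₋=(4.5291,-6.6472) cross=-85.099
  mode - wants cross < 0 → take C=(4.5291,-6.6472) (cross=-85.099)
ex = (C−B)/|BC| = (0.8717,-0.4901); ey = (0.4901,0.8717)
P = B + 1.12·ex + 2.01·ey = (-1.3549,-1.0335)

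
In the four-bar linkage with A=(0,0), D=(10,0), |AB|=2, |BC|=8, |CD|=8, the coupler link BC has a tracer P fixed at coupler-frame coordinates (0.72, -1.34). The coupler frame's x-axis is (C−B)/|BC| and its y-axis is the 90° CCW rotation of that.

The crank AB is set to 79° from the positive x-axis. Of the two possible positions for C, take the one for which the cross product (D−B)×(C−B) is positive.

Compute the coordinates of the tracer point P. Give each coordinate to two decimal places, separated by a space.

A=(0,0), D=(10.00,0)
B = A + 2.00·(cos79°, sin79°) = (0.3816, 1.9633)
|BD| = 9.8167
circle(B,8.00) ∩ circle(D,8.00): a=4.9084, h=6.3173
  candidates: C₊=(6.4542,7.1713) cross=62.015; C₋=(3.9274,-5.2080) cross=-62.015
  mode + wants cross > 0 → take C=(6.4542,7.1713) (cross=62.015)
ex = (C−B)/|BC| = (0.7591,0.6510); ey = (-0.6510,0.7591)
P = B + 0.72·ex + -1.34·ey = (1.8005,1.4148)

1.80 1.41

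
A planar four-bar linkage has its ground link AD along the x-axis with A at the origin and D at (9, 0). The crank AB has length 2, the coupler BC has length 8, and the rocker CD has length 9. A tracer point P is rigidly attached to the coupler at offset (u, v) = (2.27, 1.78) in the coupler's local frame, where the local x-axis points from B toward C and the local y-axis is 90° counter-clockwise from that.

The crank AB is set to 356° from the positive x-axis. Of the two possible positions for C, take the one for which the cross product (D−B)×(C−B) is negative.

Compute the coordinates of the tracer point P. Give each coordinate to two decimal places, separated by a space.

A=(0,0), D=(9.00,0)
B = A + 2.00·(cos356°, sin356°) = (1.9951, -0.1395)
|BD| = 7.0063
circle(B,8.00) ∩ circle(D,9.00): a=2.2899, h=7.6653
  candidates: C₊=(4.1320,7.5698) cross=53.705; C₋=(4.4372,-7.7577) cross=-53.705
  mode - wants cross < 0 → take C=(4.4372,-7.7577) (cross=-53.705)
ex = (C−B)/|BC| = (0.3053,-0.9523); ey = (0.9523,0.3053)
P = B + 2.27·ex + 1.78·ey = (4.3831,-1.7578)

4.38 -1.76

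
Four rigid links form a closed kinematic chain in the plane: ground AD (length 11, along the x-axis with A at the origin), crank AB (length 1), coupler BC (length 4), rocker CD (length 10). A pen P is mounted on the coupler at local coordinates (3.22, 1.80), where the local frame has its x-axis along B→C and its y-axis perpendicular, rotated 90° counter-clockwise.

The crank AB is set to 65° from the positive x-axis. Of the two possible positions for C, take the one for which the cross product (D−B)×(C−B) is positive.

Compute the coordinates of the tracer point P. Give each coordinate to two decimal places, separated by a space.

0.13 4.58

A=(0,0), D=(11.00,0)
B = A + 1.00·(cos65°, sin65°) = (0.4226, 0.9063)
|BD| = 10.6161
circle(B,4.00) ∩ circle(D,10.00): a=1.3518, h=3.7646
  candidates: C₊=(2.0909,4.5418) cross=39.966; C₋=(1.4481,-2.9600) cross=-39.966
  mode + wants cross > 0 → take C=(2.0909,4.5418) (cross=39.966)
ex = (C−B)/|BC| = (0.4171,0.9089); ey = (-0.9089,0.4171)
P = B + 3.22·ex + 1.80·ey = (0.1296,4.5836)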